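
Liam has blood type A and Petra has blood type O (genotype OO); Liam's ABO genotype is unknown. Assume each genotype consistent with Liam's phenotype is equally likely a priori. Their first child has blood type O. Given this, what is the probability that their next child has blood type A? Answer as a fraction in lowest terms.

Possible genotypes: Liam ∈ {AA, AO}; Petra ∈ {OO}.
Weight each parental genotype pair by prior × P(type-O child):
  AO × OO: posterior weight 1; P(next child type A) = 1/2.
Weighted sum = 1/2.

1/2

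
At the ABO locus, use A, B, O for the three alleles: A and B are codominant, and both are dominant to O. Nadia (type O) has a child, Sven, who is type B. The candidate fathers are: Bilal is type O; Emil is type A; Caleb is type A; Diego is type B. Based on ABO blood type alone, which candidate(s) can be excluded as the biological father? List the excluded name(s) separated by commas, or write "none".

Bilal, Emil, Caleb

A candidate is excluded only if no genotype consistent with his phenotype could produce a type B child with a type O mother.
Bilal (type O): no genotype consistent with that phenotype can produce a type-B child with a type-O mother.
Emil (type A): no genotype consistent with that phenotype can produce a type-B child with a type-O mother.
Caleb (type A): no genotype consistent with that phenotype can produce a type-B child with a type-O mother.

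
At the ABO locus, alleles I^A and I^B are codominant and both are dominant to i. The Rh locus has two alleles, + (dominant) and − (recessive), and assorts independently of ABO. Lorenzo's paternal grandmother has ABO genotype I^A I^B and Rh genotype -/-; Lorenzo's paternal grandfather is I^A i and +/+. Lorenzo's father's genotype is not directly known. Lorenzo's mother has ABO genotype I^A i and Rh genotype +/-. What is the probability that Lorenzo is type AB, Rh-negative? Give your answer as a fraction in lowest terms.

1/32

Lorenzo's father's ABO genotype from I^A I^B × I^A i: 1/4 I^A I^A, 1/4 I^A I^B, 1/4 I^A i, 1/4 I^B i.
Crossing each possibility with the mother I^A i and summing P(type AB): 1/4·0 + 1/4·1/4 + 1/4·0 + 1/4·1/4 = 1/8.
Similarly for Rh via the father's Rh distribution: P(Rh-) = 1/4.
Independent loci: 1/8 × 1/4 = 1/32.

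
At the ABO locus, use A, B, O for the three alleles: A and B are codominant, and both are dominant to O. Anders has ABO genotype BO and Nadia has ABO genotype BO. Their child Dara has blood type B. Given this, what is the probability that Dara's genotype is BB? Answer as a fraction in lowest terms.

1/3

Cross BO × BO → 1/4 BB, 1/2 BO, 1/4 OO.
Type-B genotypes among offspring: BB (1/4), BO (1/2); total 3/4.
P(BB | type B) = (1/4) / (3/4) = 1/3.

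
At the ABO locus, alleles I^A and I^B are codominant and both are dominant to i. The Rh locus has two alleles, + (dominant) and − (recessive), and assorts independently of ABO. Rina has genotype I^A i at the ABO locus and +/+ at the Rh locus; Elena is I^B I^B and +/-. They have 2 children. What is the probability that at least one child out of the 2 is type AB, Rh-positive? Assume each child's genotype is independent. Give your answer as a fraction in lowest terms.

ABO cross I^A i × I^B I^B → 1/2 B, 1/2 AB.
Rh cross +/+ × +/- → 1 Rh+; so P(type AB, Rh-positive) = 1/2 × 1 = 1/2 per child.
P(none) = (1/2)^2 = 1/4; P(at least one) = 1 − 1/4 = 3/4.

3/4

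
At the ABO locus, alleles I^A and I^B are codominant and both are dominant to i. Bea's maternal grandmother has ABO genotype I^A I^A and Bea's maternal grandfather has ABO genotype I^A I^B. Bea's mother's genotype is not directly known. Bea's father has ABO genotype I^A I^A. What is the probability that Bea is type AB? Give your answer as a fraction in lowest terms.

1/4

Bea's mother's ABO genotype from I^A I^A × I^A I^B: 1/2 I^A I^A, 1/2 I^A I^B.
Crossing each possibility with the father I^A I^A and summing P(type AB): 1/2·0 + 1/2·1/2 = 1/4.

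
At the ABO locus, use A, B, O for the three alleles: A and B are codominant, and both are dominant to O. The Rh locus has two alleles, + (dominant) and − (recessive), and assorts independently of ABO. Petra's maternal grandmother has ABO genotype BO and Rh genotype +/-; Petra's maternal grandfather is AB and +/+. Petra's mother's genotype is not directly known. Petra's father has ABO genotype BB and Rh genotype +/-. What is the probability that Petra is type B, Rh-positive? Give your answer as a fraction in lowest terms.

Petra's mother's ABO genotype from BO × AB: 1/4 AB, 1/4 AO, 1/4 BB, 1/4 BO.
Crossing each possibility with the father BB and summing P(type B): 1/4·1/2 + 1/4·1/2 + 1/4·1 + 1/4·1 = 3/4.
Similarly for Rh via the mother's Rh distribution: P(Rh+) = 7/8.
Independent loci: 3/4 × 7/8 = 21/32.

21/32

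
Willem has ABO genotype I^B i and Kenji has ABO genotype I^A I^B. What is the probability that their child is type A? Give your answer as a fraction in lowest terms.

ABO cross I^B i × I^A I^B → offspring phenotypes: 1/4 A, 1/2 B, 1/4 AB.
So P(type A) = 1/4.

1/4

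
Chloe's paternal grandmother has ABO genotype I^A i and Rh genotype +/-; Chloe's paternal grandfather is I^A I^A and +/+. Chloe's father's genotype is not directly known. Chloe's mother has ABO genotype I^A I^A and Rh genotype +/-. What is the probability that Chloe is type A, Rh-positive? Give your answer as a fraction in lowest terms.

7/8

Chloe's father's ABO genotype from I^A i × I^A I^A: 1/2 I^A I^A, 1/2 I^A i.
Crossing each possibility with the mother I^A I^A and summing P(type A): 1/2·1 + 1/2·1 = 1.
Similarly for Rh via the father's Rh distribution: P(Rh+) = 7/8.
Independent loci: 1 × 7/8 = 7/8.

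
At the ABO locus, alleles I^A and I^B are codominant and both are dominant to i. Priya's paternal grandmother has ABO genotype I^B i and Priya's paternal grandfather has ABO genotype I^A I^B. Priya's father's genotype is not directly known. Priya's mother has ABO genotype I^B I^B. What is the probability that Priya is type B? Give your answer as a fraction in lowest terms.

Priya's father's ABO genotype from I^B i × I^A I^B: 1/4 I^A I^B, 1/4 I^A i, 1/4 I^B I^B, 1/4 I^B i.
Crossing each possibility with the mother I^B I^B and summing P(type B): 1/4·1/2 + 1/4·1/2 + 1/4·1 + 1/4·1 = 3/4.

3/4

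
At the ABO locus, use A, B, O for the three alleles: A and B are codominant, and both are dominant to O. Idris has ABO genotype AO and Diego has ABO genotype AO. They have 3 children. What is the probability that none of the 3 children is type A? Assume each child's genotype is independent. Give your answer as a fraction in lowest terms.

ABO cross AO × AO → 1/4 O, 3/4 A.
So P(type A) = 3/4 per child.
P(not type A) = 1/4 for one child; (1/4)^3 = 1/64.

1/64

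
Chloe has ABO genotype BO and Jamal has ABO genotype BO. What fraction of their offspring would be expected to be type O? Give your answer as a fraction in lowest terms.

1/4

ABO cross BO × BO → offspring phenotypes: 1/4 O, 3/4 B.
So P(type O) = 1/4.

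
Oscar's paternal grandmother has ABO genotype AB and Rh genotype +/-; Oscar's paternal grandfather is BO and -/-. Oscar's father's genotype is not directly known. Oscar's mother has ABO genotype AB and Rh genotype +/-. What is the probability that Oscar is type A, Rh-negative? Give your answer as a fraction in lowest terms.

3/32

Oscar's father's ABO genotype from AB × BO: 1/4 AB, 1/4 AO, 1/4 BB, 1/4 BO.
Crossing each possibility with the mother AB and summing P(type A): 1/4·1/4 + 1/4·1/2 + 1/4·0 + 1/4·1/4 = 1/4.
Similarly for Rh via the father's Rh distribution: P(Rh-) = 3/8.
Independent loci: 1/4 × 3/8 = 3/32.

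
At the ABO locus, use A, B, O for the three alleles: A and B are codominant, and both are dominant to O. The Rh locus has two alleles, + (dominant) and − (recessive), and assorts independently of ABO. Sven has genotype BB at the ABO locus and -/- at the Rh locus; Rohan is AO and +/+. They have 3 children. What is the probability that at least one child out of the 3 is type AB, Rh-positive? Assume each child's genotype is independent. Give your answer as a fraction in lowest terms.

7/8

ABO cross BB × AO → 1/2 B, 1/2 AB.
Rh cross -/- × +/+ → 1 Rh+; so P(type AB, Rh-positive) = 1/2 × 1 = 1/2 per child.
P(none) = (1/2)^3 = 1/8; P(at least one) = 1 − 1/8 = 7/8.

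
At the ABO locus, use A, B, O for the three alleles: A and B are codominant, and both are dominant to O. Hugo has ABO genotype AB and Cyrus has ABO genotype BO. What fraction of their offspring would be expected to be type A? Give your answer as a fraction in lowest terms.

1/4

ABO cross AB × BO → offspring phenotypes: 1/4 A, 1/2 B, 1/4 AB.
So P(type A) = 1/4.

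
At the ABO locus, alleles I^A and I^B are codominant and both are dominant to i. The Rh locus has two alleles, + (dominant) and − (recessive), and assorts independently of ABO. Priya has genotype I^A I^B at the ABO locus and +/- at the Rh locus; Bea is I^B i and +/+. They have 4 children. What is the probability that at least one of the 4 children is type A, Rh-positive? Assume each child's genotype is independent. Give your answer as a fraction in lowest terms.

ABO cross I^A I^B × I^B i → 1/4 A, 1/2 B, 1/4 AB.
Rh cross +/- × +/+ → 1 Rh+; so P(type A, Rh-positive) = 1/4 × 1 = 1/4 per child.
P(none) = (3/4)^4 = 81/256; P(at least one) = 1 − 81/256 = 175/256.

175/256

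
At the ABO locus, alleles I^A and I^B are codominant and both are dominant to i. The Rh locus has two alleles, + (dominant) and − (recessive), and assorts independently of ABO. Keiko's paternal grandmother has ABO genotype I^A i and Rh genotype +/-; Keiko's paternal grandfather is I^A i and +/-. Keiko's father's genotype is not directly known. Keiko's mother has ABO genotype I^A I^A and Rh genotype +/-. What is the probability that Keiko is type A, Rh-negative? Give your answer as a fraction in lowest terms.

1/4

Keiko's father's ABO genotype from I^A i × I^A i: 1/4 I^A I^A, 1/2 I^A i, 1/4 i i.
Crossing each possibility with the mother I^A I^A and summing P(type A): 1/4·1 + 1/2·1 + 1/4·1 = 1.
Similarly for Rh via the father's Rh distribution: P(Rh-) = 1/4.
Independent loci: 1 × 1/4 = 1/4.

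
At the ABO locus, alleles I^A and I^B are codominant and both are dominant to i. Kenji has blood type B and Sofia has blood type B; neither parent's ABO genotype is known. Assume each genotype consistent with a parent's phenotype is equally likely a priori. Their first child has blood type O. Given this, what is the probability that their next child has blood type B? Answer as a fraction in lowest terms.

3/4

Possible genotypes: Kenji ∈ {I^B I^B, I^B i}; Sofia ∈ {I^B I^B, I^B i}.
Weight each parental genotype pair by prior × P(type-O child):
  I^B i × I^B i: posterior weight 1; P(next child type B) = 3/4.
Weighted sum = 3/4.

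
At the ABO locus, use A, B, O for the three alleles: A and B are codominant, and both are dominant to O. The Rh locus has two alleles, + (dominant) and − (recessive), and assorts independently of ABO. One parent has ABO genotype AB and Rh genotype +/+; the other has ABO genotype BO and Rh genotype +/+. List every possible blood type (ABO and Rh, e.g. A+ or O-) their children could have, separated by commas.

A+, B+, AB+

Gametes from AB × BO give offspring ABO genotypes AB, AO, BB, BO, i.e. phenotypes A, B, AB.
Rh cross +/+ × +/+ → phenotypes Rh+.
Combining independently: A+, B+, AB+.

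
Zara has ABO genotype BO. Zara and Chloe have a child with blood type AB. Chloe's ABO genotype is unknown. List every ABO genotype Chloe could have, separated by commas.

AA, AB, AO

For each candidate genotype of Chloe, check whether crossing it with BO can produce every observed child phenotype.
  AA → possible child types {A, AB} ✓
  AB → possible child types {A, B, AB} ✓
  AO → possible child types {O, A, B, AB} ✓
  BB → possible child types {B} ✗
  BO → possible child types {O, B} ✗
  OO → possible child types {O, B} ✗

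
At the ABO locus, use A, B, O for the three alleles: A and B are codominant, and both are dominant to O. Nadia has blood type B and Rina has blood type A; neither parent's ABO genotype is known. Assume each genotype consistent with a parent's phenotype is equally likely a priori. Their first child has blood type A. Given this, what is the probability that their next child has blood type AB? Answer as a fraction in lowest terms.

Possible genotypes: Nadia ∈ {BB, BO}; Rina ∈ {AA, AO}.
Weight each parental genotype pair by prior × P(type-A child):
  BO × AA: posterior weight 2/3; P(next child type AB) = 1/2.
  BO × AO: posterior weight 1/3; P(next child type AB) = 1/4.
Weighted sum = 5/12.

5/12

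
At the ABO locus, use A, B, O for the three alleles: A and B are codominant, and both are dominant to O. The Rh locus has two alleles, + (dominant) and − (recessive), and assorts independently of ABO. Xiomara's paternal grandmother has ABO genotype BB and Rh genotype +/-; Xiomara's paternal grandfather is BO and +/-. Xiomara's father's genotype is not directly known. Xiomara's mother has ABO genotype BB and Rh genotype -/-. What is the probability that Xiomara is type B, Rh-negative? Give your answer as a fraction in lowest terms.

Xiomara's father's ABO genotype from BB × BO: 1/2 BB, 1/2 BO.
Crossing each possibility with the mother BB and summing P(type B): 1/2·1 + 1/2·1 = 1.
Similarly for Rh via the father's Rh distribution: P(Rh-) = 1/2.
Independent loci: 1 × 1/2 = 1/2.

1/2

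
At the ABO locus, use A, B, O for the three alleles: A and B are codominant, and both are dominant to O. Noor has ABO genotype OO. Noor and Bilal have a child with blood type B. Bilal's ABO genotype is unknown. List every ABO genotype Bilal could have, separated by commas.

AB, BB, BO

For each candidate genotype of Bilal, check whether crossing it with OO can produce every observed child phenotype.
  AA → possible child types {A} ✗
  AB → possible child types {A, B} ✓
  AO → possible child types {O, A} ✗
  BB → possible child types {B} ✓
  BO → possible child types {O, B} ✓
  OO → possible child types {O} ✗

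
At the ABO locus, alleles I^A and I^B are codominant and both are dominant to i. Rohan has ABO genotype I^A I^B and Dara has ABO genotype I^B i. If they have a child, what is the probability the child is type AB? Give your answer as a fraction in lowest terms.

1/4

ABO cross I^A I^B × I^B i → offspring phenotypes: 1/4 A, 1/2 B, 1/4 AB.
So P(type AB) = 1/4.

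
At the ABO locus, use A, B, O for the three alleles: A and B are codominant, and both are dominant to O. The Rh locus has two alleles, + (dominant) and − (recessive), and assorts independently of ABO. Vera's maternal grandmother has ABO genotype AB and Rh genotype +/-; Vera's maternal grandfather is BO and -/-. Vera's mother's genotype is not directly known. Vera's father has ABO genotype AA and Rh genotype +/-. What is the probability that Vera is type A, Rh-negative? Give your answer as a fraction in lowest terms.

Vera's mother's ABO genotype from AB × BO: 1/4 AB, 1/4 AO, 1/4 BB, 1/4 BO.
Crossing each possibility with the father AA and summing P(type A): 1/4·1/2 + 1/4·1 + 1/4·0 + 1/4·1/2 = 1/2.
Similarly for Rh via the mother's Rh distribution: P(Rh-) = 3/8.
Independent loci: 1/2 × 3/8 = 3/16.

3/16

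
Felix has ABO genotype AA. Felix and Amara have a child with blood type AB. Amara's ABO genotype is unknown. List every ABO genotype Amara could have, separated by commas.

For each candidate genotype of Amara, check whether crossing it with AA can produce every observed child phenotype.
  AA → possible child types {A} ✗
  AB → possible child types {A, AB} ✓
  AO → possible child types {A} ✗
  BB → possible child types {AB} ✓
  BO → possible child types {A, AB} ✓
  OO → possible child types {A} ✗

AB, BB, BO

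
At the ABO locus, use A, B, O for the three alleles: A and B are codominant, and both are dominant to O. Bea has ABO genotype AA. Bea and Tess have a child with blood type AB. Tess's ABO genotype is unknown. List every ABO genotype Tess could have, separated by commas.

AB, BB, BO

For each candidate genotype of Tess, check whether crossing it with AA can produce every observed child phenotype.
  AA → possible child types {A} ✗
  AB → possible child types {A, AB} ✓
  AO → possible child types {A} ✗
  BB → possible child types {AB} ✓
  BO → possible child types {A, AB} ✓
  OO → possible child types {A} ✗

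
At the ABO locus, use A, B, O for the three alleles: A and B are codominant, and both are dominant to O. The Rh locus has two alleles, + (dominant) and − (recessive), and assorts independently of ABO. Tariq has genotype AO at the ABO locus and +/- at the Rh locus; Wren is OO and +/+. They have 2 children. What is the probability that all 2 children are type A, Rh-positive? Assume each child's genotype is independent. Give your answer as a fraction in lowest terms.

ABO cross AO × OO → 1/2 O, 1/2 A.
Rh cross +/- × +/+ → 1 Rh+; so P(type A, Rh-positive) = 1/2 × 1 = 1/2 per child.
All 2 independent: (1/2)^2 = 1/4.

1/4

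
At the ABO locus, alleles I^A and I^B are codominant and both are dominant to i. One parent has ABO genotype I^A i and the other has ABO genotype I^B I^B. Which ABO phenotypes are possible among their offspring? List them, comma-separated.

B, AB

Gametes from I^A i × I^B I^B give offspring ABO genotypes I^A I^B, I^B i, i.e. phenotypes B, AB.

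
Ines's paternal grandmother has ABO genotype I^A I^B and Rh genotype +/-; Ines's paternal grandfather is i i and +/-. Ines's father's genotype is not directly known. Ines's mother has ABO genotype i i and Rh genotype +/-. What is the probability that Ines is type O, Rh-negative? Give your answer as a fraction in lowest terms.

1/8

Ines's father's ABO genotype from I^A I^B × i i: 1/2 I^A i, 1/2 I^B i.
Crossing each possibility with the mother i i and summing P(type O): 1/2·1/2 + 1/2·1/2 = 1/2.
Similarly for Rh via the father's Rh distribution: P(Rh-) = 1/4.
Independent loci: 1/2 × 1/4 = 1/8.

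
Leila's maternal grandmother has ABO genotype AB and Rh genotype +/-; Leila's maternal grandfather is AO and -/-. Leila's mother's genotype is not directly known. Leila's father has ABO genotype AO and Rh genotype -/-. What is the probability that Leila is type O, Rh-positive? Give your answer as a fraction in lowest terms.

Leila's mother's ABO genotype from AB × AO: 1/4 AA, 1/4 AB, 1/4 AO, 1/4 BO.
Crossing each possibility with the father AO and summing P(type O): 1/4·0 + 1/4·0 + 1/4·1/4 + 1/4·1/4 = 1/8.
Similarly for Rh via the mother's Rh distribution: P(Rh+) = 1/4.
Independent loci: 1/8 × 1/4 = 1/32.

1/32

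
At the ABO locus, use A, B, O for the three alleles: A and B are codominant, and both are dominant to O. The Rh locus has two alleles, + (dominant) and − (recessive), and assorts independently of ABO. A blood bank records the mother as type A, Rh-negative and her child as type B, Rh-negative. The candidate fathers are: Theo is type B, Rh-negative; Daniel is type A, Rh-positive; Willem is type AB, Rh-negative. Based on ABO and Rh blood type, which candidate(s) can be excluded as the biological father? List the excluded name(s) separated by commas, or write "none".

Daniel

A candidate is excluded only if no genotype consistent with his phenotype could produce a type B, Rh-negative child with a type A, Rh-negative mother.
Daniel (type A, Rh+): no genotype consistent with that phenotype can produce a type-B Rh- child with a type-A mother.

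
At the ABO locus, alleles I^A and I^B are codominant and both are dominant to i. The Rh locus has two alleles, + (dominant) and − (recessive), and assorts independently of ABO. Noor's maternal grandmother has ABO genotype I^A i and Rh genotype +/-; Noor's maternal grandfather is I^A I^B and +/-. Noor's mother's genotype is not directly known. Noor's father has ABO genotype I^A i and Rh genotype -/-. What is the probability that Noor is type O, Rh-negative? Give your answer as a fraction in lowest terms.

Noor's mother's ABO genotype from I^A i × I^A I^B: 1/4 I^A I^A, 1/4 I^A I^B, 1/4 I^A i, 1/4 I^B i.
Crossing each possibility with the father I^A i and summing P(type O): 1/4·0 + 1/4·0 + 1/4·1/4 + 1/4·1/4 = 1/8.
Similarly for Rh via the mother's Rh distribution: P(Rh-) = 1/2.
Independent loci: 1/8 × 1/2 = 1/16.

1/16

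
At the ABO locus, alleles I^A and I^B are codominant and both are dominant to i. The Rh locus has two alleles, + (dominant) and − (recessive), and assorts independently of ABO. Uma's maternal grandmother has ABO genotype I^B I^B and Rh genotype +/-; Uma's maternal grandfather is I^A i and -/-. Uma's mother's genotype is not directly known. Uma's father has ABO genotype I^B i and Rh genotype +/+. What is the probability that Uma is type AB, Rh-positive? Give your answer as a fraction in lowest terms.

1/8

Uma's mother's ABO genotype from I^B I^B × I^A i: 1/2 I^A I^B, 1/2 I^B i.
Crossing each possibility with the father I^B i and summing P(type AB): 1/2·1/4 + 1/2·0 = 1/8.
Similarly for Rh via the mother's Rh distribution: P(Rh+) = 1.
Independent loci: 1/8 × 1 = 1/8.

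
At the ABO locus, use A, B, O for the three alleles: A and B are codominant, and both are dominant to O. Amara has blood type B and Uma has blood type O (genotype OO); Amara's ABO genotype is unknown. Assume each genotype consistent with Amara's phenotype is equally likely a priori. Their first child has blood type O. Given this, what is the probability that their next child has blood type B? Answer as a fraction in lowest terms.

Possible genotypes: Amara ∈ {BB, BO}; Uma ∈ {OO}.
Weight each parental genotype pair by prior × P(type-O child):
  BO × OO: posterior weight 1; P(next child type B) = 1/2.
Weighted sum = 1/2.

1/2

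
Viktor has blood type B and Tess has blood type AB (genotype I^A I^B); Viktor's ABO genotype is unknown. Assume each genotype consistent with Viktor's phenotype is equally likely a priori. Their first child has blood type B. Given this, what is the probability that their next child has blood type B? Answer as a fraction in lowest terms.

1/2

Possible genotypes: Viktor ∈ {I^B I^B, I^B i}; Tess ∈ {I^A I^B}.
Weight each parental genotype pair by prior × P(type-B child):
  I^B I^B × I^A I^B: posterior weight 1/2; P(next child type B) = 1/2.
  I^B i × I^A I^B: posterior weight 1/2; P(next child type B) = 1/2.
Weighted sum = 1/2.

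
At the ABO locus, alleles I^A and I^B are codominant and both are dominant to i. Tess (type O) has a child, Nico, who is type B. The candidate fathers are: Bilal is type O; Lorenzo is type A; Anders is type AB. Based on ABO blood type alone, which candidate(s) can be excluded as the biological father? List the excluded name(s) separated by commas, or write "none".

A candidate is excluded only if no genotype consistent with his phenotype could produce a type B child with a type O mother.
Bilal (type O): no genotype consistent with that phenotype can produce a type-B child with a type-O mother.
Lorenzo (type A): no genotype consistent with that phenotype can produce a type-B child with a type-O mother.

Bilal, Lorenzo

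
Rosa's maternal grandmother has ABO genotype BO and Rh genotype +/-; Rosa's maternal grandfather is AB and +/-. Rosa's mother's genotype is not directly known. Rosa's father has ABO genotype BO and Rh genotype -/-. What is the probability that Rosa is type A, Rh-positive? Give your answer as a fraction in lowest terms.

1/16

Rosa's mother's ABO genotype from BO × AB: 1/4 AB, 1/4 AO, 1/4 BB, 1/4 BO.
Crossing each possibility with the father BO and summing P(type A): 1/4·1/4 + 1/4·1/4 + 1/4·0 + 1/4·0 = 1/8.
Similarly for Rh via the mother's Rh distribution: P(Rh+) = 1/2.
Independent loci: 1/8 × 1/2 = 1/16.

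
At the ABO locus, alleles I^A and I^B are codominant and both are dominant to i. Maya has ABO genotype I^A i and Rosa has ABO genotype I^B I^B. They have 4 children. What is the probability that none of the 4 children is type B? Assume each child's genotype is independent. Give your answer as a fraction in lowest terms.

1/16

ABO cross I^A i × I^B I^B → 1/2 B, 1/2 AB.
So P(type B) = 1/2 per child.
P(not type B) = 1/2 for one child; (1/2)^4 = 1/16.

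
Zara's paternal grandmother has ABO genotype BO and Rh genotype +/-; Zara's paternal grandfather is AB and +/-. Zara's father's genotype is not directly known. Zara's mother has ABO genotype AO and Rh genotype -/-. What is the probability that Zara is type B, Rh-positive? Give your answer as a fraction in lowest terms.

1/8

Zara's father's ABO genotype from BO × AB: 1/4 AB, 1/4 AO, 1/4 BB, 1/4 BO.
Crossing each possibility with the mother AO and summing P(type B): 1/4·1/4 + 1/4·0 + 1/4·1/2 + 1/4·1/4 = 1/4.
Similarly for Rh via the father's Rh distribution: P(Rh+) = 1/2.
Independent loci: 1/4 × 1/2 = 1/8.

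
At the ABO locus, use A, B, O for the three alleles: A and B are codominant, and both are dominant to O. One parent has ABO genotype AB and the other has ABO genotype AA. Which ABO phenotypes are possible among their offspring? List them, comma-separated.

A, AB

Gametes from AB × AA give offspring ABO genotypes AA, AB, i.e. phenotypes A, AB.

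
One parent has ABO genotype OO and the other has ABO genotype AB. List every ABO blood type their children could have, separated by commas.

Gametes from OO × AB give offspring ABO genotypes AO, BO, i.e. phenotypes A, B.

A, B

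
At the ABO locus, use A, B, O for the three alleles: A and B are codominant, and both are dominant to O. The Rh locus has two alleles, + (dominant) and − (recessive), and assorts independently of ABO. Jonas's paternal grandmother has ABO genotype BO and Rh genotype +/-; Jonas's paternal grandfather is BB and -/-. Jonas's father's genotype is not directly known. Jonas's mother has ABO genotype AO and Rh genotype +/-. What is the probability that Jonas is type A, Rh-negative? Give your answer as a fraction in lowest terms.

Jonas's father's ABO genotype from BO × BB: 1/2 BB, 1/2 BO.
Crossing each possibility with the mother AO and summing P(type A): 1/2·0 + 1/2·1/4 = 1/8.
Similarly for Rh via the father's Rh distribution: P(Rh-) = 3/8.
Independent loci: 1/8 × 3/8 = 3/64.

3/64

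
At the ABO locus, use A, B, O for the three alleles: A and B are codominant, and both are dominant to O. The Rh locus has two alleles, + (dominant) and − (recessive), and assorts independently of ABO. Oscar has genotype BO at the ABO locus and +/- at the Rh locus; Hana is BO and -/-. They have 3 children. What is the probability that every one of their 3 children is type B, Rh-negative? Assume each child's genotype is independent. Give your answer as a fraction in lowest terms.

27/512

ABO cross BO × BO → 1/4 O, 3/4 B.
Rh cross +/- × -/- → 1/2 Rh+, 1/2 Rh-; so P(type B, Rh-negative) = 3/4 × 1/2 = 3/8 per child.
All 3 independent: (3/8)^3 = 27/512.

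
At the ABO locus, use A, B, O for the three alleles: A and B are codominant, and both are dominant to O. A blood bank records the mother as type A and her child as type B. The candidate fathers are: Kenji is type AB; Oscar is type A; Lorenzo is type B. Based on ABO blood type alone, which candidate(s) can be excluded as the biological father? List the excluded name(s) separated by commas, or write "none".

Oscar

A candidate is excluded only if no genotype consistent with his phenotype could produce a type B child with a type A mother.
Oscar (type A): no genotype consistent with that phenotype can produce a type-B child with a type-A mother.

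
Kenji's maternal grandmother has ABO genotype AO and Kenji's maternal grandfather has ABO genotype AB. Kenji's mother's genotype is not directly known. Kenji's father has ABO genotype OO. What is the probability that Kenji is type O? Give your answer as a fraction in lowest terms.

1/4

Kenji's mother's ABO genotype from AO × AB: 1/4 AA, 1/4 AB, 1/4 AO, 1/4 BO.
Crossing each possibility with the father OO and summing P(type O): 1/4·0 + 1/4·0 + 1/4·1/2 + 1/4·1/2 = 1/4.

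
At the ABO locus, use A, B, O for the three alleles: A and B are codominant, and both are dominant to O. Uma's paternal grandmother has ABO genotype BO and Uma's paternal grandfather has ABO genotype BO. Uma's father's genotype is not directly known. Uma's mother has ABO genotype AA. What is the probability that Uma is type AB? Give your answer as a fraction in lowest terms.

Uma's father's ABO genotype from BO × BO: 1/4 BB, 1/2 BO, 1/4 OO.
Crossing each possibility with the mother AA and summing P(type AB): 1/4·1 + 1/2·1/2 + 1/4·0 = 1/2.

1/2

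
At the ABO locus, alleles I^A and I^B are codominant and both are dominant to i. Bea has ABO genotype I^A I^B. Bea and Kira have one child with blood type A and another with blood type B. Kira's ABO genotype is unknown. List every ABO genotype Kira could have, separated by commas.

For each candidate genotype of Kira, check whether crossing it with I^A I^B can produce every observed child phenotype.
  I^A I^A → possible child types {A, AB} ✗
  I^A I^B → possible child types {A, B, AB} ✓
  I^A i → possible child types {A, B, AB} ✓
  I^B I^B → possible child types {B, AB} ✗
  I^B i → possible child types {A, B, AB} ✓
  i i → possible child types {A, B} ✓

I^A I^B, I^A i, I^B i, i i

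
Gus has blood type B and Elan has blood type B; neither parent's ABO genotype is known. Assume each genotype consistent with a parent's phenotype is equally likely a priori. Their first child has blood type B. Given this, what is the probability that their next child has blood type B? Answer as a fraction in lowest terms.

Possible genotypes: Gus ∈ {BB, BO}; Elan ∈ {BB, BO}.
Weight each parental genotype pair by prior × P(type-B child):
  BB × BB: posterior weight 4/15; P(next child type B) = 1.
  BB × BO: posterior weight 4/15; P(next child type B) = 1.
  BO × BB: posterior weight 4/15; P(next child type B) = 1.
  BO × BO: posterior weight 1/5; P(next child type B) = 3/4.
Weighted sum = 19/20.

19/20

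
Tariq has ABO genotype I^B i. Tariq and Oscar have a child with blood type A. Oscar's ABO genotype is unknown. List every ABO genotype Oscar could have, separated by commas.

For each candidate genotype of Oscar, check whether crossing it with I^B i can produce every observed child phenotype.
  I^A I^A → possible child types {A, AB} ✓
  I^A I^B → possible child types {A, B, AB} ✓
  I^A i → possible child types {O, A, B, AB} ✓
  I^B I^B → possible child types {B} ✗
  I^B i → possible child types {O, B} ✗
  i i → possible child types {O, B} ✗

I^A I^A, I^A I^B, I^A i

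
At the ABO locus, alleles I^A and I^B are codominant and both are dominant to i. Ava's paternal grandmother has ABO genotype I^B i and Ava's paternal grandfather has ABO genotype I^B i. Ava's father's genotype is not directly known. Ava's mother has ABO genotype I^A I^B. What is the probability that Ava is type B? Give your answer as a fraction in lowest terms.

1/2

Ava's father's ABO genotype from I^B i × I^B i: 1/4 I^B I^B, 1/2 I^B i, 1/4 i i.
Crossing each possibility with the mother I^A I^B and summing P(type B): 1/4·1/2 + 1/2·1/2 + 1/4·1/2 = 1/2.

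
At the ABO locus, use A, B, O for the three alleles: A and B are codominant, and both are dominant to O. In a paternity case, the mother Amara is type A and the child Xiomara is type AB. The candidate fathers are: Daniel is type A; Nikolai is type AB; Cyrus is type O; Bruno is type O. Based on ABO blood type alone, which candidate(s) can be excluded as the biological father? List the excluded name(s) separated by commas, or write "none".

A candidate is excluded only if no genotype consistent with his phenotype could produce a type AB child with a type A mother.
Daniel (type A): no genotype consistent with that phenotype can produce a type-AB child with a type-A mother.
Cyrus (type O): no genotype consistent with that phenotype can produce a type-AB child with a type-A mother.
Bruno (type O): no genotype consistent with that phenotype can produce a type-AB child with a type-A mother.

Daniel, Cyrus, Bruno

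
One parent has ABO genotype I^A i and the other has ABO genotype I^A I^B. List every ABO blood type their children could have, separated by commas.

A, B, AB

Gametes from I^A i × I^A I^B give offspring ABO genotypes I^A I^A, I^A I^B, I^A i, I^B i, i.e. phenotypes A, B, AB.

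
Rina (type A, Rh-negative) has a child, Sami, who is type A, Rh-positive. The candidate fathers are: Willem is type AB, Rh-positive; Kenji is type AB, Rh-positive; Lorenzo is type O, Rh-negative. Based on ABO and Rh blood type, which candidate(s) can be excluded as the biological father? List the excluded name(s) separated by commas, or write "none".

A candidate is excluded only if no genotype consistent with his phenotype could produce a type A, Rh-positive child with a type A, Rh-negative mother.
Lorenzo (type O, Rh-): no genotype consistent with that phenotype can produce a type-A Rh+ child with a type-A mother.

Lorenzo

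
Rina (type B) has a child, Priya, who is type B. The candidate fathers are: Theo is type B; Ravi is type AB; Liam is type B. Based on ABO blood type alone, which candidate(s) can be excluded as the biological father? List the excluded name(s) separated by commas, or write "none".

A candidate is excluded only if no genotype consistent with his phenotype could produce a type B child with a type B mother.
Every candidate has at least one consistent genotype combination, so none can be excluded.

none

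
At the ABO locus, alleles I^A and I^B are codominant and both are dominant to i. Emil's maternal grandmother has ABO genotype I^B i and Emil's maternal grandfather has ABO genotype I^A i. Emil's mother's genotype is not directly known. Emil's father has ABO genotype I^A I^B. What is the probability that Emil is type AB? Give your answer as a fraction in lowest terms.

Emil's mother's ABO genotype from I^B i × I^A i: 1/4 I^A I^B, 1/4 I^A i, 1/4 I^B i, 1/4 i i.
Crossing each possibility with the father I^A I^B and summing P(type AB): 1/4·1/2 + 1/4·1/4 + 1/4·1/4 + 1/4·0 = 1/4.

1/4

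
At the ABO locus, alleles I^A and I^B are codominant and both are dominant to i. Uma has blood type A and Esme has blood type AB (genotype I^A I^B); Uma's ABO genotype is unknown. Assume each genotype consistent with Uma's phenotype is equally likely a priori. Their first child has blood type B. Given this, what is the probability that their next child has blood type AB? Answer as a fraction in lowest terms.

1/4

Possible genotypes: Uma ∈ {I^A I^A, I^A i}; Esme ∈ {I^A I^B}.
Weight each parental genotype pair by prior × P(type-B child):
  I^A i × I^A I^B: posterior weight 1; P(next child type AB) = 1/4.
Weighted sum = 1/4.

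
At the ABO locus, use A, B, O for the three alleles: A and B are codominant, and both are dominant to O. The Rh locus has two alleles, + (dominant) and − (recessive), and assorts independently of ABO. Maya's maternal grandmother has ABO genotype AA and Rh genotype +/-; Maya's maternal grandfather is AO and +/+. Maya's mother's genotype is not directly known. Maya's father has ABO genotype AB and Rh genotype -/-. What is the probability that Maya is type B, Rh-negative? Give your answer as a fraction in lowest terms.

Maya's mother's ABO genotype from AA × AO: 1/2 AA, 1/2 AO.
Crossing each possibility with the father AB and summing P(type B): 1/2·0 + 1/2·1/4 = 1/8.
Similarly for Rh via the mother's Rh distribution: P(Rh-) = 1/4.
Independent loci: 1/8 × 1/4 = 1/32.

1/32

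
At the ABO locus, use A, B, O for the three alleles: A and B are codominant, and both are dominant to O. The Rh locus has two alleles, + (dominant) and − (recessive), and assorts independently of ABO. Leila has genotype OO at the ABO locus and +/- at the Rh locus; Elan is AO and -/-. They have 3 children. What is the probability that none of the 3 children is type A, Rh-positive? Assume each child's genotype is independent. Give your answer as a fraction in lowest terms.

27/64

ABO cross OO × AO → 1/2 O, 1/2 A.
Rh cross +/- × -/- → 1/2 Rh+, 1/2 Rh-; so P(type A, Rh-positive) = 1/2 × 1/2 = 1/4 per child.
P(not type A, Rh-positive) = 3/4 for one child; (3/4)^3 = 27/64.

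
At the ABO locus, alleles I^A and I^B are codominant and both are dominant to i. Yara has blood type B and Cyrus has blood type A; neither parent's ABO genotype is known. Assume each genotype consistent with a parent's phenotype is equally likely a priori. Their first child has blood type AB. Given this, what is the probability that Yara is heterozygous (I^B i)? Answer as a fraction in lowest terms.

1/3

Possible genotypes: Yara ∈ {I^B I^B, I^B i}; Cyrus ∈ {I^A I^A, I^A i}.
Weight each parental genotype pair by prior × P(type-AB child):
  I^B I^B × I^A I^A: posterior weight 4/9.
  I^B I^B × I^A i: posterior weight 2/9.
  I^B i × I^A I^A: posterior weight 2/9.
  I^B i × I^A i: posterior weight 1/9.
Sum the posterior weight over pairs where Yara is I^B i: 1/3.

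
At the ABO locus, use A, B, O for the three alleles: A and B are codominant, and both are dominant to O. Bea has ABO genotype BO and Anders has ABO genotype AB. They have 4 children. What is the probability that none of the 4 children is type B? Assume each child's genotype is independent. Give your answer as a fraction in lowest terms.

ABO cross BO × AB → 1/4 A, 1/2 B, 1/4 AB.
So P(type B) = 1/2 per child.
P(not type B) = 1/2 for one child; (1/2)^4 = 1/16.

1/16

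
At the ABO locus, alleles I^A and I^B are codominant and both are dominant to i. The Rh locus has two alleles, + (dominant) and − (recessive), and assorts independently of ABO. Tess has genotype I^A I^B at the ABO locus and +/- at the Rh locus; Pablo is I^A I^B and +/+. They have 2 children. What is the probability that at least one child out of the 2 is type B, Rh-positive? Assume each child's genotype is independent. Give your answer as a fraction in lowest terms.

7/16

ABO cross I^A I^B × I^A I^B → 1/4 A, 1/4 B, 1/2 AB.
Rh cross +/- × +/+ → 1 Rh+; so P(type B, Rh-positive) = 1/4 × 1 = 1/4 per child.
P(none) = (3/4)^2 = 9/16; P(at least one) = 1 − 9/16 = 7/16.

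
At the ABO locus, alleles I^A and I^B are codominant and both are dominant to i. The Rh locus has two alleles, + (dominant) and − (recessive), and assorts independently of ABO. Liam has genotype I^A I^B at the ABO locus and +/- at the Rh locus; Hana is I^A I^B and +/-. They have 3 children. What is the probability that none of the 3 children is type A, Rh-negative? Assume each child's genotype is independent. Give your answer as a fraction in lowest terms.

3375/4096

ABO cross I^A I^B × I^A I^B → 1/4 A, 1/4 B, 1/2 AB.
Rh cross +/- × +/- → 3/4 Rh+, 1/4 Rh-; so P(type A, Rh-negative) = 1/4 × 1/4 = 1/16 per child.
P(not type A, Rh-negative) = 15/16 for one child; (15/16)^3 = 3375/4096.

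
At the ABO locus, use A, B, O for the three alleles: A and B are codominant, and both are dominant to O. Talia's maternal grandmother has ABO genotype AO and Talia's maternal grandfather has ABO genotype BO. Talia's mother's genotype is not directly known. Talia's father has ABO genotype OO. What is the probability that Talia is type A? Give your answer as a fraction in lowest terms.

Talia's mother's ABO genotype from AO × BO: 1/4 AB, 1/4 AO, 1/4 BO, 1/4 OO.
Crossing each possibility with the father OO and summing P(type A): 1/4·1/2 + 1/4·1/2 + 1/4·0 + 1/4·0 = 1/4.

1/4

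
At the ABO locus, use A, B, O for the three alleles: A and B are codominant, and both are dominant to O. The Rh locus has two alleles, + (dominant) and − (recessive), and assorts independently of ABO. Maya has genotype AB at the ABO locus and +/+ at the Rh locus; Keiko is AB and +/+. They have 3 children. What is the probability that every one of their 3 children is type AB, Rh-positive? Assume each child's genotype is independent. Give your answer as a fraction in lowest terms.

ABO cross AB × AB → 1/4 A, 1/4 B, 1/2 AB.
Rh cross +/+ × +/+ → 1 Rh+; so P(type AB, Rh-positive) = 1/2 × 1 = 1/2 per child.
All 3 independent: (1/2)^3 = 1/8.

1/8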